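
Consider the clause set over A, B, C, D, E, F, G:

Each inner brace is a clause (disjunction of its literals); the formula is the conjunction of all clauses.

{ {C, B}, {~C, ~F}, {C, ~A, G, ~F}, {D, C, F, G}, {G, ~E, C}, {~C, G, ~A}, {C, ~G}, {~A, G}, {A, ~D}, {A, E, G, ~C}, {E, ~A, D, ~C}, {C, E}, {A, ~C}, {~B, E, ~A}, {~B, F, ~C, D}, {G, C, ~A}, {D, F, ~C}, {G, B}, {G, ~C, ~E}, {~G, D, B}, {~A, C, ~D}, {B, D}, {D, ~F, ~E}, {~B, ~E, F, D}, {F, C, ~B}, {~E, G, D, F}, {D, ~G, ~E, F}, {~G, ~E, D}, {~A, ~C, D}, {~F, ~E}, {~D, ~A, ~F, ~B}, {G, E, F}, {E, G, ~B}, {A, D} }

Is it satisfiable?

Branch on C: set C = 1.
From the singleton clause (~F), F = 0.
From the singleton clause (A), A = 1.
From the singleton clause (G), G = 1.
From the singleton clause (D), D = 1.
Branch on B: set B = 0.
All clauses hold; E can take either value.
A satisfying assignment: A=1,  B=0,  C=1,  D=1,  E=0,  F=0,  G=1.

Yes, satisfiable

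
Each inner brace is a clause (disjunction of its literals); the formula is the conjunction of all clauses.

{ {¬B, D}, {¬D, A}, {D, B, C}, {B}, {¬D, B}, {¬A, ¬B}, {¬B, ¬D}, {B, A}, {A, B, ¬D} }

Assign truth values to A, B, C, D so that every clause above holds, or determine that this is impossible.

UNSATISFIABLE

From the singleton clause (B), B = True.
From the singleton clause (D), D = True.
Now (¬D) is unsatisfied and unit — conflict.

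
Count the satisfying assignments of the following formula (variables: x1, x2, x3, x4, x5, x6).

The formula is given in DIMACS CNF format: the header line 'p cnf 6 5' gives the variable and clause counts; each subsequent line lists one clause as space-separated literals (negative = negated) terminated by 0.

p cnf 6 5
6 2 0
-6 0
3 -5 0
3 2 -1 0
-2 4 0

There are 2^6 = 64 truth assignments over (x1, x2, x3, x4, x5, x6).
Split on x6. With x6 = True, the clauses containing x6 are satisfied and ¬x6 drops from the rest; 0 of the 2^5 = 32 assignments to the other variables satisfy what remains.
With x6 = False, by the same count on the reduced clause set, 6 assignments work.
(One model: x1=F, x2=T, x3=F, x4=T, x5=F, x6=F.)
Total: 0 + 6 = 6.

6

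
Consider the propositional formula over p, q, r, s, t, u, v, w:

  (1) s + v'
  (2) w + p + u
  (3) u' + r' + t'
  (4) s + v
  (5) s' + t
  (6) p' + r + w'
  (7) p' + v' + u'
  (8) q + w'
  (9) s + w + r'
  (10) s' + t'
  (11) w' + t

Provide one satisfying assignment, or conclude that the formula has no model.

Case s = 1:
(t) alone gives t = 1.
That conflicts with the unit clause (t').
So s must be the other value — set s = 0.
(v') alone gives v = 0.
That conflicts with the unit clause (v).
Either choice for s ends in contradiction.

UNSATISFIABLE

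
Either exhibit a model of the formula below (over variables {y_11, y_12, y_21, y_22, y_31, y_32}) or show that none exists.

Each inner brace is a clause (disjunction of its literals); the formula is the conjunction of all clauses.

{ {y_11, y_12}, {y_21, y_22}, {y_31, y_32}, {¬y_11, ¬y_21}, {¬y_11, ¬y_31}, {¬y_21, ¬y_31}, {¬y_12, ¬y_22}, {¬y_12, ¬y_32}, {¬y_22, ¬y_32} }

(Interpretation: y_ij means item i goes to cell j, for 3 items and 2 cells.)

UNSATISFIABLE

Try y_11 = True.
From the singleton clause (¬y_21), y_21 = False.
From the singleton clause (y_22), y_22 = True.
From the singleton clause (¬y_31), y_31 = False.
From the singleton clause (y_32), y_32 = True.
That conflicts with the unit clause (¬y_32).
Backtrack on y_11: now try y_11 = False.
From the singleton clause (y_12), y_12 = True.
From the singleton clause (¬y_22), y_22 = False.
From the singleton clause (y_21), y_21 = True.
From the singleton clause (¬y_31), y_31 = False.
From the singleton clause (y_32), y_32 = True.
That conflicts with the unit clause (¬y_32).
Both values of y_11 lead to a conflict.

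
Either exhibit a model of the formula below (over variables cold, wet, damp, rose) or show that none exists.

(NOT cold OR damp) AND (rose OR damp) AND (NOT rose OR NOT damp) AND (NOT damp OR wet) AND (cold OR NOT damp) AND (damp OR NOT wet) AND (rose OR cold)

cold ↦ false,  wet ↦ false,  damp ↦ false,  rose ↦ true

Try cold = false.
(NOT damp) alone gives damp = false.
(rose) alone gives rose = true.
(NOT wet) alone gives wet = false.
This assignment satisfies each clause.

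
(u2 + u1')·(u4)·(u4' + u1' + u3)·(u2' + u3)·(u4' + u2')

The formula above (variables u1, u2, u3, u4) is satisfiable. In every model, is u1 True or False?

Suppose u1 = 1.
From the singleton clause (u2), u2 = 1.
From the singleton clause (u4), u4 = 1.
That conflicts with the unit clause (u4').
So every satisfying assignment has u1 = False.

False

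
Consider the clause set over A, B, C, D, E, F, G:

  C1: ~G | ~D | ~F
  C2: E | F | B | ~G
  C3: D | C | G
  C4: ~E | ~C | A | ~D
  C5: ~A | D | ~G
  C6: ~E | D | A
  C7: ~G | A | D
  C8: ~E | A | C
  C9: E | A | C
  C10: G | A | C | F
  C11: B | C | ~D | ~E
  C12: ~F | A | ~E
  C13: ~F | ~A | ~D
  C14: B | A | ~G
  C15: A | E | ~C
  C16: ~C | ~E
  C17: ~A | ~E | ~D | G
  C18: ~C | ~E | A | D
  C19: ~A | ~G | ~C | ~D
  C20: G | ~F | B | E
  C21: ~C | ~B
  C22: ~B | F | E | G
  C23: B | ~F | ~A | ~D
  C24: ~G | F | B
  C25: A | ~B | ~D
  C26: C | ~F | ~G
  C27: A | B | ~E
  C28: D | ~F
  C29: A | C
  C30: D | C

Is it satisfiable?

Yes

Suppose C = 1.
(~E) alone gives E = 0.
(A) alone gives A = 1.
(~B) alone gives B = 0.
Suppose F = 0.
(~G) alone gives G = 0.
No clause remains; D is free.
A satisfying assignment: A: 1,  B: 0,  C: 1,  D: 1,  E: 0,  F: 0,  G: 0.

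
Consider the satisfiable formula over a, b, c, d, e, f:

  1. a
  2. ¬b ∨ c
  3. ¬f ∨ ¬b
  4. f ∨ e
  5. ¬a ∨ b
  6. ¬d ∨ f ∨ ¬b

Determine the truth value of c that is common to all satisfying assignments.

True

Suppose c = False.
(a) alone gives a = True.
(¬b) alone gives b = False.
Now (b) is unsatisfied and unit — conflict.
So every satisfying assignment has c = True.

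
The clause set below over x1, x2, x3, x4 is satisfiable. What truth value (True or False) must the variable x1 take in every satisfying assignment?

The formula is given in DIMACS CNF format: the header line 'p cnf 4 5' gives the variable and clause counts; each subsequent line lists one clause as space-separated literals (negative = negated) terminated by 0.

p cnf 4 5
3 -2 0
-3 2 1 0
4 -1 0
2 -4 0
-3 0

False

Suppose x1 = True.
(x4) alone gives x4 = True.
(x2) alone gives x2 = True.
(x3) alone gives x3 = True.
But (¬x3) is also a unit clause — contradiction.
So every satisfying assignment has x1 = False.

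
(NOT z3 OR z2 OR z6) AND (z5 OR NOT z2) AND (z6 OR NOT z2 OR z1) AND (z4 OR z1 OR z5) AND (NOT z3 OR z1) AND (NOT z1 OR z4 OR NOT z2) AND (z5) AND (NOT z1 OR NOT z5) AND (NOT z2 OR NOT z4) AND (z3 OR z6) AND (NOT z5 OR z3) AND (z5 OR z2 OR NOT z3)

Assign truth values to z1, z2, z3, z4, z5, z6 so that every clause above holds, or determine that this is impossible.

UNSATISFIABLE

The clause (z5) is unit, so z5 = true.
The clause (NOT z1) is unit, so z1 = false.
The clause (NOT z3) is unit, so z3 = false.
But (z3) is also a unit clause — contradiction.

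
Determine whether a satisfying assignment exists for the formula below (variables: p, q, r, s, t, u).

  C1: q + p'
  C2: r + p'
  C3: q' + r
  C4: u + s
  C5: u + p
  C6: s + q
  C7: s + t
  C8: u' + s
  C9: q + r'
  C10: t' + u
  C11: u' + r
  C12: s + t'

Yes

Branch on q: set q = 1.
From the singleton clause (r), r = 1.
Branch on u: set u = 1.
From the singleton clause (s), s = 1.
All clauses hold; p, t can take either value.
A satisfying assignment: p: 0, q: 1, r: 1, s: 1, t: 0, u: 1.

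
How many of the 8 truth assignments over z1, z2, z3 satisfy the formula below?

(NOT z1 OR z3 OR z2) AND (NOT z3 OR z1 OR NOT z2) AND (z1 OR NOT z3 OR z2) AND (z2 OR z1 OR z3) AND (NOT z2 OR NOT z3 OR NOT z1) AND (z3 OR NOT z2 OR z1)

There are 2^3 = 8 truth assignments over (z1, z2, z3).
Check each against the 6 clauses (columns in the order z1, z2, z3):
  F F F  ✗ fails (z2 OR z1 OR z3)
  F F T  ✗ fails (z1 OR NOT z3 OR z2)
  F T F  ✗ fails (z3 OR NOT z2 OR z1)
  F T T  ✗ fails (NOT z3 OR z1 OR NOT z2)
  T F F  ✗ fails (NOT z1 OR z3 OR z2)
  T F T  ✓ satisfies all
  T T F  ✓ satisfies all
  T T T  ✗ fails (NOT z2 OR NOT z3 OR NOT z1)
2 of the 8 rows are models.

2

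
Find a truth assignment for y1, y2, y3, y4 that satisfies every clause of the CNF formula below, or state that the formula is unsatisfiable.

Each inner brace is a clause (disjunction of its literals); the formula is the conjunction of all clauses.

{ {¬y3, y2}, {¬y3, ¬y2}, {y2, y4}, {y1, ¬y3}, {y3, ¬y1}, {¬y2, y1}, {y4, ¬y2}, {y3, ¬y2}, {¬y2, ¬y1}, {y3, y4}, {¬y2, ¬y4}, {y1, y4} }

Try y3 = False.
(¬y1) alone gives y1 = False.
(¬y2) alone gives y2 = False.
(y4) alone gives y4 = True.
Every clause now holds.

y1 ↦ False,  y2 ↦ False,  y3 ↦ False,  y4 ↦ True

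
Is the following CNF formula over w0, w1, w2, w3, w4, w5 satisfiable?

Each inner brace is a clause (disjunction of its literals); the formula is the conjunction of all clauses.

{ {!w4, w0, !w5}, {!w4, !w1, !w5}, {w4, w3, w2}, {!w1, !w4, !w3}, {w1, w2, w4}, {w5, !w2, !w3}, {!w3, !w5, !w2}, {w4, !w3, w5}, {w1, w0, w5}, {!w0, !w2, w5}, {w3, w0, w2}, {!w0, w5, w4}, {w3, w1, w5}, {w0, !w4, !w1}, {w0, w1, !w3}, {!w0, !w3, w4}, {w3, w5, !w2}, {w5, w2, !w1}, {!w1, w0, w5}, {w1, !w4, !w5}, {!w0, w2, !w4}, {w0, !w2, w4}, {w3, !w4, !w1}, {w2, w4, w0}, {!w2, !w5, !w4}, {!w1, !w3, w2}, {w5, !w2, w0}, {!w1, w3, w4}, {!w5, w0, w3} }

Try w4 = false.
Try w3 = false.
(w2) alone gives w2 = true.
(w5) alone gives w5 = true.
(w0) alone gives w0 = true.
(!w1) alone gives w1 = false.
This assignment satisfies each clause.
A satisfying assignment: w0 ↦ true; w1 ↦ false; w2 ↦ true; w3 ↦ false; w4 ↦ false; w5 ↦ true.

Yes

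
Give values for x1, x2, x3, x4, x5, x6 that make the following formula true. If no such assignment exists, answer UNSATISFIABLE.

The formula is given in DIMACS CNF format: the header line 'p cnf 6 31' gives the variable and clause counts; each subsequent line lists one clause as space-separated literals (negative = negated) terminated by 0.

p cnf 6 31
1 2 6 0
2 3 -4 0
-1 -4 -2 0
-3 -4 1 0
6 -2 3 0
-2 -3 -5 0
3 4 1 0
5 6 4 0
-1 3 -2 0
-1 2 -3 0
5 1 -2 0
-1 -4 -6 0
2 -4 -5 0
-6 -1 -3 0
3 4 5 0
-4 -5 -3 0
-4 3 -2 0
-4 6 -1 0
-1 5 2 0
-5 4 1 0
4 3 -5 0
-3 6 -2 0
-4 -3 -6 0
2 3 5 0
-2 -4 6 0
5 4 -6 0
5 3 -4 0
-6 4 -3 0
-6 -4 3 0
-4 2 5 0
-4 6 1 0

UNSATISFIABLE

Try x1 = True.
Try x4 = False.
Try x5 = True.
The clause (x3) is unit, so x3 = True.
The clause (¬x2) is unit, so x2 = False.
That conflicts with the unit clause (x2).
That branch fails; take x5 = False instead.
The clause (x6) is unit, so x6 = True.
That conflicts with the unit clause (¬x6).
Either choice for x5 ends in contradiction.
That branch fails; take x4 = True instead.
The clause (¬x2) is unit, so x2 = False.
The clause (x3) is unit, so x3 = True.
That conflicts with the unit clause (¬x3).
Either choice for x4 ends in contradiction.
That branch fails; take x1 = False instead.
Try x2 = True.
The clause (x5) is unit, so x5 = True.
The clause (¬x3) is unit, so x3 = False.
The clause (x6) is unit, so x6 = True.
The clause (x4) is unit, so x4 = True.
That conflicts with the unit clause (¬x4).
That branch fails; take x2 = False instead.
The clause (x6) is unit, so x6 = True.
Try x3 = True.
The clause (¬x4) is unit, so x4 = False.
That conflicts with the unit clause (x4).
That branch fails; take x3 = False instead.
The clause (¬x4) is unit, so x4 = False.
That conflicts with the unit clause (x4).
Either choice for x3 ends in contradiction.
Either choice for x2 ends in contradiction.
Either choice for x1 ends in contradiction.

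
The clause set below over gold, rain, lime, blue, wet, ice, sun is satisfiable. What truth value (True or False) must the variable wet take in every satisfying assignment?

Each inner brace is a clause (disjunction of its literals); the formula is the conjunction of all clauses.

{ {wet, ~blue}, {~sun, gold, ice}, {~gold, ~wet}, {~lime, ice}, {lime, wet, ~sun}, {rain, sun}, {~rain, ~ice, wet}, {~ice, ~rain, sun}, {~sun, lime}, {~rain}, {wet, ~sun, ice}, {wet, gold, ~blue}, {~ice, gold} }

False

Suppose wet = 1.
(~gold) alone gives gold = 0.
(~rain) alone gives rain = 0.
(sun) alone gives sun = 1.
(ice) alone gives ice = 1.
That conflicts with the unit clause (~ice).
So every satisfying assignment has wet = False.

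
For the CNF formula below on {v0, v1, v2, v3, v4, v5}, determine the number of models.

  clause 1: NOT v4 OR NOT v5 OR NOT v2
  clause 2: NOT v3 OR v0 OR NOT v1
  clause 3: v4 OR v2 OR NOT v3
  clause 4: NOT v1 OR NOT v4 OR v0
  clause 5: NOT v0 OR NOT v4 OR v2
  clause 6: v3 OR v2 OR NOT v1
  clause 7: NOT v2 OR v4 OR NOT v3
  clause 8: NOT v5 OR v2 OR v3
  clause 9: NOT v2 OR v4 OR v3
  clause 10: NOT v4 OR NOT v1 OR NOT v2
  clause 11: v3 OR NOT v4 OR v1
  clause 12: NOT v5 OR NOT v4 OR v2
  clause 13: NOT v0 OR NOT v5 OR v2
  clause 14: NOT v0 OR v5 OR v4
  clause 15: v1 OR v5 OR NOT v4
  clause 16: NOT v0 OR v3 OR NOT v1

There are 2^6 = 64 truth assignments over (v0, v1, v2, v3, v4, v5).
Split on v0. With v0 = true, the clauses containing v0 are satisfied and NOT v0 drops from the rest; 0 of the 2^5 = 32 assignments to the other variables satisfy what remains.
With v0 = false, by the same count on the reduced clause set, 1 assignment works.
Total: 0 + 1 = 1.

1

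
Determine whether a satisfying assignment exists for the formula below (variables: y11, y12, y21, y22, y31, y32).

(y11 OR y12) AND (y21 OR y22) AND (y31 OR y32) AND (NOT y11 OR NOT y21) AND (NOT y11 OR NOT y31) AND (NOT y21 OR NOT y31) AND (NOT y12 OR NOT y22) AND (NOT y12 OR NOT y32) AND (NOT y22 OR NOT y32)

Branch on y11: set y11 = true.
From the singleton clause (NOT y21), y21 = false.
From the singleton clause (y22), y22 = true.
From the singleton clause (NOT y31), y31 = false.
From the singleton clause (y32), y32 = true.
Now (NOT y32) is unsatisfied and unit — conflict.
Backtrack on y11: now try y11 = false.
From the singleton clause (y12), y12 = true.
From the singleton clause (NOT y22), y22 = false.
From the singleton clause (y21), y21 = true.
From the singleton clause (NOT y31), y31 = false.
From the singleton clause (y32), y32 = true.
Now (NOT y32) is unsatisfied and unit — conflict.
Either choice for y11 ends in contradiction.
No assignment satisfies every clause.

No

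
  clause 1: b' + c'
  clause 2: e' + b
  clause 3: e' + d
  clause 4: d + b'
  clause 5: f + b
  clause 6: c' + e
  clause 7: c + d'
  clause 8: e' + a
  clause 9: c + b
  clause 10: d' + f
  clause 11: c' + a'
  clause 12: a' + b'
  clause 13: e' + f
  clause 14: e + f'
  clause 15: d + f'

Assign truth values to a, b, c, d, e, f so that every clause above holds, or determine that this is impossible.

UNSATISFIABLE

Branch on b: set b = 0.
Unit clause (e') forces e = 0.
Unit clause (f) forces f = 1.
Now (f') is unsatisfied and unit — conflict.
Undo b and try b = 1.
Unit clause (c') forces c = 0.
Unit clause (d) forces d = 1.
Now (d') is unsatisfied and unit — conflict.
Both values of b lead to a conflict.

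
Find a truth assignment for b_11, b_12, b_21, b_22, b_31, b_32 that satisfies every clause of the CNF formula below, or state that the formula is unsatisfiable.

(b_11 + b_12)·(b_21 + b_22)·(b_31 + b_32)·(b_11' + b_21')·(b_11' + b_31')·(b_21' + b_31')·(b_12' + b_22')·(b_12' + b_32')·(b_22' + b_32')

Try b_11 = 1.
(b_21') alone gives b_21 = 0.
(b_22) alone gives b_22 = 1.
(b_31') alone gives b_31 = 0.
(b_32) alone gives b_32 = 1.
That conflicts with the unit clause (b_32').
That branch fails; take b_11 = 0 instead.
(b_12) alone gives b_12 = 1.
(b_22') alone gives b_22 = 0.
(b_21) alone gives b_21 = 1.
(b_31') alone gives b_31 = 0.
(b_32) alone gives b_32 = 1.
That conflicts with the unit clause (b_32').
Either choice for b_11 ends in contradiction.

UNSATISFIABLE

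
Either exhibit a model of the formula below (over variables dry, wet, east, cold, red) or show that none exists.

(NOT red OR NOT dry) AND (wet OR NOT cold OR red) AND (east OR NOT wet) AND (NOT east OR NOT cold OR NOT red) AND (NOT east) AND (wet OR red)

dry ↦ false,  wet ↦ false,  east ↦ false,  cold ↦ false,  red ↦ true

From the singleton clause (NOT east), east = false.
From the singleton clause (NOT wet), wet = false.
From the singleton clause (red), red = true.
From the singleton clause (NOT dry), dry = false.
Every clause is now satisfied; cold is unconstrained.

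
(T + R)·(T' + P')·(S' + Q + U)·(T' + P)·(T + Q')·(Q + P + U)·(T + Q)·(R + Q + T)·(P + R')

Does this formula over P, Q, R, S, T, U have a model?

Case T = 1:
(P') alone gives P = 0.
That conflicts with the unit clause (P).
That branch fails; take T = 0 instead.
(R) alone gives R = 1.
(Q') alone gives Q = 0.
That conflicts with the unit clause (Q).
Both values of T lead to a conflict.
No assignment satisfies every clause.

No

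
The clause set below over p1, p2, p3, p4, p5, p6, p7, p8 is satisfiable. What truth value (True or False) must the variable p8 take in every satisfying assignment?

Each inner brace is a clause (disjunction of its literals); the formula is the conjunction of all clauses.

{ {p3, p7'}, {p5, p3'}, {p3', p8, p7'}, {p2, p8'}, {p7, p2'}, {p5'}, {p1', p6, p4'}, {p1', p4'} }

Suppose p8 = 1.
From the singleton clause (p2), p2 = 1.
From the singleton clause (p7), p7 = 1.
From the singleton clause (p3), p3 = 1.
From the singleton clause (p5), p5 = 1.
Now (p5') is unsatisfied and unit — conflict.
So every satisfying assignment has p8 = False.

False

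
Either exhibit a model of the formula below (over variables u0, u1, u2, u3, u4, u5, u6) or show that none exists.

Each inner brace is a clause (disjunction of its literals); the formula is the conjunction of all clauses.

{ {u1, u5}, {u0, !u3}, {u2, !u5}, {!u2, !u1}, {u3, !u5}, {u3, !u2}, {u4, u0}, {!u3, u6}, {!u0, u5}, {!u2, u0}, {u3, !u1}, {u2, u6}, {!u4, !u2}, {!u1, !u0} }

u0 ↦ true, u1 ↦ false, u2 ↦ true, u3 ↦ true, u4 ↦ false, u5 ↦ true, u6 ↦ true

Try u1 = false.
The clause (u5) is unit, so u5 = true.
The clause (u2) is unit, so u2 = true.
The clause (u3) is unit, so u3 = true.
The clause (u0) is unit, so u0 = true.
The clause (u6) is unit, so u6 = true.
The clause (!u4) is unit, so u4 = false.
This assignment satisfies each clause.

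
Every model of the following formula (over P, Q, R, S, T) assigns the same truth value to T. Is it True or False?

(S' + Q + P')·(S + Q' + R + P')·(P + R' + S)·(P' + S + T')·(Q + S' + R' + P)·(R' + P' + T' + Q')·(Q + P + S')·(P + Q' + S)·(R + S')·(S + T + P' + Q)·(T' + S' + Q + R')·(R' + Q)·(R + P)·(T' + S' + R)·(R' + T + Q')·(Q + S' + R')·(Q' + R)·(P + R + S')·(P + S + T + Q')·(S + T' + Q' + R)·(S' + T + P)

Suppose T = 0.
Branch on R: set R = 1.
Unit clause (Q) forces Q = 1.
Now (Q') is unsatisfied and unit — conflict.
Backtrack on R: now try R = 0.
Unit clause (S') forces S = 0.
Unit clause (P) forces P = 1.
Unit clause (Q') forces Q = 0.
Now (Q) is unsatisfied and unit — conflict.
Both values of R lead to a conflict.
So every satisfying assignment has T = True.

True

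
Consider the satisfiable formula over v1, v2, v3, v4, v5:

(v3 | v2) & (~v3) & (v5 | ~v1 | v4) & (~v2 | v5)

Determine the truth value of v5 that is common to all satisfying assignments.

True

Suppose v5 = 0.
The clause (~v3) is unit, so v3 = 0.
The clause (v2) is unit, so v2 = 1.
But (~v2) is also a unit clause — contradiction.
So every satisfying assignment has v5 = True.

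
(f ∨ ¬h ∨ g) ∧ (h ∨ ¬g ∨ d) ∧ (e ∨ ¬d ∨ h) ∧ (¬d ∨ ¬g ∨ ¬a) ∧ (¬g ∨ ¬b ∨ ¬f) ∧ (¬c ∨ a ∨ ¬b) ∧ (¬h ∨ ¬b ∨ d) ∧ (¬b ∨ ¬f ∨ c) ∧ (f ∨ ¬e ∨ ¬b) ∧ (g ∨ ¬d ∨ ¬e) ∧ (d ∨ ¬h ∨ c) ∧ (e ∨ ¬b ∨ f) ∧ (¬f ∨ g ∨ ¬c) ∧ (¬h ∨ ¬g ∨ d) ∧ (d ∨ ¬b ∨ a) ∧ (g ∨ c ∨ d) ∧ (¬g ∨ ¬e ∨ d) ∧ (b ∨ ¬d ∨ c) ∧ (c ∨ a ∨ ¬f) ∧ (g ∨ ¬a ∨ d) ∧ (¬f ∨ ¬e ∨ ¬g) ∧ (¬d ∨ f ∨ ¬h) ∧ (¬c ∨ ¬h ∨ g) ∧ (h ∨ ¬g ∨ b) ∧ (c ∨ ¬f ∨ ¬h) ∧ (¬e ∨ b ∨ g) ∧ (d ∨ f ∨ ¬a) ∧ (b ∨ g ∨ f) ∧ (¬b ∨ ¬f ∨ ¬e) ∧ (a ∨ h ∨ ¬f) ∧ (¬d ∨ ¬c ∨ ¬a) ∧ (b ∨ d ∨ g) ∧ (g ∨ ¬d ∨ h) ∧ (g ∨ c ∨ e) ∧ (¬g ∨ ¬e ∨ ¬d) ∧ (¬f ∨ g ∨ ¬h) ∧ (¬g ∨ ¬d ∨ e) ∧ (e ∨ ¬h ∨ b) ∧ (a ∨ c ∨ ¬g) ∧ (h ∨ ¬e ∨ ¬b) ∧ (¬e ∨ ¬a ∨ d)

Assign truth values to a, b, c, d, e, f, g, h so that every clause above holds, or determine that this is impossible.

Suppose f = True.
Suppose g = False.
From the singleton clause (¬c), c = False.
From the singleton clause (¬b), b = False.
From the singleton clause (d), d = True.
That conflicts with the unit clause (¬d).
Undo g and try g = True.
From the singleton clause (¬b), b = False.
From the singleton clause (¬e), e = False.
From the singleton clause (h), h = True.
That conflicts with the unit clause (¬h).
Both values of g lead to a conflict.
Undo f and try f = False.
Suppose h = False.
Suppose g = False.
From the singleton clause (b), b = True.
From the singleton clause (¬e), e = False.
That conflicts with the unit clause (e).
Undo g and try g = True.
From the singleton clause (d), d = True.
From the singleton clause (e), e = True.
That conflicts with the unit clause (¬e).
Both values of g lead to a conflict.
Undo h and try h = True.
From the singleton clause (g), g = True.
From the singleton clause (d), d = True.
That conflicts with the unit clause (¬d).
Both values of h lead to a conflict.
Both values of f lead to a conflict.

UNSATISFIABLE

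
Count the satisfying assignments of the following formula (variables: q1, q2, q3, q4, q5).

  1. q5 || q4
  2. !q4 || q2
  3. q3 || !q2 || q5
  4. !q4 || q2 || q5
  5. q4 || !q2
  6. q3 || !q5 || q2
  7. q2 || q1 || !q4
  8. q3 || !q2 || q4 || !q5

There are 2^5 = 32 truth assignments over (q1, q2, q3, q4, q5).
Split on q4. With q4 = true, the clauses containing q4 are satisfied and !q4 drops from the rest; 6 of the 2^4 = 16 assignments to the other variables satisfy what remains.
With q4 = false, by the same count on the reduced clause set, 2 assignments work.
(One model: q1=F, q2=F, q3=T, q4=F, q5=T.)
Total: 6 + 2 = 8.

8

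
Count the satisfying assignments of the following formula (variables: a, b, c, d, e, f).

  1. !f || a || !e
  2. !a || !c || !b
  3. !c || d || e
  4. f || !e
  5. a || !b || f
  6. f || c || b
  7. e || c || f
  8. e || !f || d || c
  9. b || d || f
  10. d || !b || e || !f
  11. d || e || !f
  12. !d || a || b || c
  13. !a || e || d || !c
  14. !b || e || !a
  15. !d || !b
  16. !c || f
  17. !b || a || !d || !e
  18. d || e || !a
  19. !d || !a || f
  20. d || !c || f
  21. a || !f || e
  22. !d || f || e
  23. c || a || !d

7

There are 2^6 = 64 truth assignments over (a, b, c, d, e, f).
Split on f. With f = true, the clauses containing f are satisfied and !f drops from the rest; 7 of the 2^5 = 32 assignments to the other variables satisfy what remains.
With f = false, by the same count on the reduced clause set, 0 assignments work.
(One model: a=T, b=F, c=F, d=F, e=T, f=T.)
Total: 7 + 0 = 7.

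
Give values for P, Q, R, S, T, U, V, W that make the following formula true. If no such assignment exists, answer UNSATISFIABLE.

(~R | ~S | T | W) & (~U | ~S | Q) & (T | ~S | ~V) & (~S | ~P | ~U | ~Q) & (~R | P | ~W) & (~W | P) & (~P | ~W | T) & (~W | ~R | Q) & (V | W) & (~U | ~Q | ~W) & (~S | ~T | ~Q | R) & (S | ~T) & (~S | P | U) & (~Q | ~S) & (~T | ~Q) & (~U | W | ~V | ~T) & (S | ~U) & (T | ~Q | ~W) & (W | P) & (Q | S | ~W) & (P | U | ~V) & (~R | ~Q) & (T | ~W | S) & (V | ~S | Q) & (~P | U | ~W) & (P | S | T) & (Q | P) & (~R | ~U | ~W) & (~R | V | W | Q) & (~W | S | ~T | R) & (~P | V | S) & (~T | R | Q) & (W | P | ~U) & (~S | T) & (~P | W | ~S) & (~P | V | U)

Try W = 0.
Unit clause (V) forces V = 1.
Unit clause (P) forces P = 1.
Unit clause (~S) forces S = 0.
Unit clause (~T) forces T = 0.
Unit clause (~U) forces U = 0.
Try R = 0.
Every clause is now satisfied; Q is unconstrained.

P=1; Q=1; R=0; S=0; T=0; U=0; V=1; W=0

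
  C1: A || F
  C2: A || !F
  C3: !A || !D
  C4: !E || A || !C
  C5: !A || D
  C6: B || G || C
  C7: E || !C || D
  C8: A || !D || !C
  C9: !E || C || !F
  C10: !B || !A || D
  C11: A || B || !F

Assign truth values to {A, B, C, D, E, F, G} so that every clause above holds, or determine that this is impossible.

Suppose A = true.
Unit clause (!D) forces D = false.
But (D) is also a unit clause — contradiction.
Undo A and try A = false.
Unit clause (F) forces F = true.
But (!F) is also a unit clause — contradiction.
Neither A = true nor A = false works.

UNSATISFIABLE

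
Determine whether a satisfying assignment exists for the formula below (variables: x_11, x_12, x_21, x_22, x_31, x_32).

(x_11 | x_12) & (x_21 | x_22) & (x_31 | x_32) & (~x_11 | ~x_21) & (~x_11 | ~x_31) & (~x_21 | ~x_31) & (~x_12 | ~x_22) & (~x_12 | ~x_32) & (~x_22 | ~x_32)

Try x_11 = 1.
The clause (~x_21) is unit, so x_21 = 0.
The clause (x_22) is unit, so x_22 = 1.
The clause (~x_31) is unit, so x_31 = 0.
The clause (x_32) is unit, so x_32 = 1.
That conflicts with the unit clause (~x_32).
That branch fails; take x_11 = 0 instead.
The clause (x_12) is unit, so x_12 = 1.
The clause (~x_22) is unit, so x_22 = 0.
The clause (x_21) is unit, so x_21 = 1.
The clause (~x_31) is unit, so x_31 = 0.
The clause (x_32) is unit, so x_32 = 1.
That conflicts with the unit clause (~x_32).
Neither x_11 = 1 nor x_11 = 0 works.
No assignment satisfies every clause.

No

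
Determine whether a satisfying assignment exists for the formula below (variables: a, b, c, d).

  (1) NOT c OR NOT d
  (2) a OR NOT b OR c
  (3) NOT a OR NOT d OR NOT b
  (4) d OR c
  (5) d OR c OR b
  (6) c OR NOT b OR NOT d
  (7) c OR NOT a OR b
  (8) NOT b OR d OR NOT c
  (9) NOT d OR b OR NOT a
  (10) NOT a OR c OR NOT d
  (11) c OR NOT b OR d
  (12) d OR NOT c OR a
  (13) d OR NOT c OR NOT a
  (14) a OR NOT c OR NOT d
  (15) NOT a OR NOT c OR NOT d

Satisfiable

Suppose c = false.
The clause (d) is unit, so d = true.
The clause (NOT b) is unit, so b = false.
The clause (NOT a) is unit, so a = false.
This assignment satisfies each clause.
A satisfying assignment: a ↦ false, b ↦ false, c ↦ false, d ↦ true.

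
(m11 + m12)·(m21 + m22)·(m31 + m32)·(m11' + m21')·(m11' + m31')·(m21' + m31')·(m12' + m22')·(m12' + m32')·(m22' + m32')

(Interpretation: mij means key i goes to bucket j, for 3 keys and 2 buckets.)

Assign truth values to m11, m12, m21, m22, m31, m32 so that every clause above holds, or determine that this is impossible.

UNSATISFIABLE

Case m11 = 1:
Unit clause (m21') forces m21 = 0.
Unit clause (m22) forces m22 = 1.
Unit clause (m31') forces m31 = 0.
Unit clause (m32) forces m32 = 1.
Now (m32') is unsatisfied and unit — conflict.
Backtrack on m11: now try m11 = 0.
Unit clause (m12) forces m12 = 1.
Unit clause (m22') forces m22 = 0.
Unit clause (m21) forces m21 = 1.
Unit clause (m31') forces m31 = 0.
Unit clause (m32) forces m32 = 1.
Now (m32') is unsatisfied and unit — conflict.
Neither m11 = 1 nor m11 = 0 works.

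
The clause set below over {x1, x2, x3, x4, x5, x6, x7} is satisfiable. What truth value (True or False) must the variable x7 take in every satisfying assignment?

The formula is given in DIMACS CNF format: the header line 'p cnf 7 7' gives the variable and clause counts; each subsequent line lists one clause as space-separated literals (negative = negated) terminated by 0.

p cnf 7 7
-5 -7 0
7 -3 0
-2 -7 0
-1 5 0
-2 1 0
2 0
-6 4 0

False

Suppose x7 = True.
The clause (¬x5) is unit, so x5 = False.
The clause (¬x2) is unit, so x2 = False.
That conflicts with the unit clause (x2).
So every satisfying assignment has x7 = False.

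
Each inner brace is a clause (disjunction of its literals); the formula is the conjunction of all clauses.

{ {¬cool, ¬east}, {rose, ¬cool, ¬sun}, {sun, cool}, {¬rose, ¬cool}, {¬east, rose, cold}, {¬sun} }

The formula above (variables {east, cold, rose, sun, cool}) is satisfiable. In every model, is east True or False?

False

Suppose east = True.
The clause (¬cool) is unit, so cool = False.
The clause (sun) is unit, so sun = True.
Now (¬sun) is unsatisfied and unit — conflict.
So every satisfying assignment has east = False.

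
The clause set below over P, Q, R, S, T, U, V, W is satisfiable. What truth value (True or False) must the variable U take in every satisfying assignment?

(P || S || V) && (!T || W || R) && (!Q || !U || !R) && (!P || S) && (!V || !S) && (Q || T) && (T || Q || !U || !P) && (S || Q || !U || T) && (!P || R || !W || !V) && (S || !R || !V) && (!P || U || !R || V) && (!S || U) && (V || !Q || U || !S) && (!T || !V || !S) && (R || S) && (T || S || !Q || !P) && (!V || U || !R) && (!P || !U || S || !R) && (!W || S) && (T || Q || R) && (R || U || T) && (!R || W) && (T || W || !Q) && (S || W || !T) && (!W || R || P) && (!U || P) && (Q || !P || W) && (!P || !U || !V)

True

Suppose U = false.
The clause (!S) is unit, so S = false.
The clause (!P) is unit, so P = false.
The clause (V) is unit, so V = true.
The clause (!R) is unit, so R = false.
That conflicts with the unit clause (R).
So every satisfying assignment has U = True.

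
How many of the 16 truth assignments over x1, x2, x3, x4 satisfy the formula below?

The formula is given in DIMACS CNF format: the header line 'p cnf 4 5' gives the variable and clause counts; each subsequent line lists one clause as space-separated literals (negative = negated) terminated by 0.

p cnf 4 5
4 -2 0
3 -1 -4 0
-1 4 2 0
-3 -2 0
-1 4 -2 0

6

There are 2^4 = 16 truth assignments over (x1, x2, x3, x4).
Check each against the 5 clauses (columns in the order x1, x2, x3, x4):
  F F F F  ✓ satisfies all
  F F F T  ✓ satisfies all
  F F T F  ✓ satisfies all
  F F T T  ✓ satisfies all
  F T F F  ✗ fails (x4 ∨ ¬x2)
  F T F T  ✓ satisfies all
  F T T F  ✗ fails (x4 ∨ ¬x2)
  F T T T  ✗ fails (¬x3 ∨ ¬x2)
  T F F F  ✗ fails (¬x1 ∨ x4 ∨ x2)
  T F F T  ✗ fails (x3 ∨ ¬x1 ∨ ¬x4)
  T F T F  ✗ fails (¬x1 ∨ x4 ∨ x2)
  T F T T  ✓ satisfies all
  T T F F  ✗ fails (x4 ∨ ¬x2)
  T T F T  ✗ fails (x3 ∨ ¬x1 ∨ ¬x4)
  T T T F  ✗ fails (x4 ∨ ¬x2)
  T T T T  ✗ fails (¬x3 ∨ ¬x2)
6 of the 16 rows are models.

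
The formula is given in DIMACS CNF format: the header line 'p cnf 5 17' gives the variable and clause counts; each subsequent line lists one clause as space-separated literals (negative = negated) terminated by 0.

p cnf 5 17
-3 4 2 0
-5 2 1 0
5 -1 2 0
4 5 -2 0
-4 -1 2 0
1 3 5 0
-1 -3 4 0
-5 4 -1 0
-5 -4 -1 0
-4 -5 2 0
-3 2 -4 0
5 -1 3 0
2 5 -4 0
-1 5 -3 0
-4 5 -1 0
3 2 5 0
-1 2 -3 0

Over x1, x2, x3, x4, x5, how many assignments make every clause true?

5

There are 2^5 = 32 truth assignments over (x1, x2, x3, x4, x5).
Split on x5. With x5 = True, the clauses containing x5 are satisfied and ¬x5 drops from the rest; 4 of the 2^4 = 16 assignments to the other variables satisfy what remains.
With x5 = False, by the same count on the reduced clause set, 1 assignment works.
(One model: x1=F, x2=T, x3=F, x4=F, x5=T.)
Total: 4 + 1 = 5.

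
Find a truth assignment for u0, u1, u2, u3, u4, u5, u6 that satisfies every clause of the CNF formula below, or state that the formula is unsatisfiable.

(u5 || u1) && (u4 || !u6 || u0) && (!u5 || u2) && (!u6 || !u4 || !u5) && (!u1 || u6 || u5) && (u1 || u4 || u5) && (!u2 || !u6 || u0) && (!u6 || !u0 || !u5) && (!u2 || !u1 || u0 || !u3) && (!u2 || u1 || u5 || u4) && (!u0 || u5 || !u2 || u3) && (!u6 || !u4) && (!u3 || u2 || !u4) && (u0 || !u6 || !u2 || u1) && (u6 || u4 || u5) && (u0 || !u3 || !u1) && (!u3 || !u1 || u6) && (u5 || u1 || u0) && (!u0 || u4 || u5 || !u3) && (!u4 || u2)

u0=true,  u1=true,  u2=true,  u3=false,  u4=true,  u5=true,  u6=false

Suppose u5 = true.
Unit clause (u2) forces u2 = true.
Suppose u6 = false.
Suppose u3 = false.
Every clause is now satisfied; u0, u1, u4 are unconstrained.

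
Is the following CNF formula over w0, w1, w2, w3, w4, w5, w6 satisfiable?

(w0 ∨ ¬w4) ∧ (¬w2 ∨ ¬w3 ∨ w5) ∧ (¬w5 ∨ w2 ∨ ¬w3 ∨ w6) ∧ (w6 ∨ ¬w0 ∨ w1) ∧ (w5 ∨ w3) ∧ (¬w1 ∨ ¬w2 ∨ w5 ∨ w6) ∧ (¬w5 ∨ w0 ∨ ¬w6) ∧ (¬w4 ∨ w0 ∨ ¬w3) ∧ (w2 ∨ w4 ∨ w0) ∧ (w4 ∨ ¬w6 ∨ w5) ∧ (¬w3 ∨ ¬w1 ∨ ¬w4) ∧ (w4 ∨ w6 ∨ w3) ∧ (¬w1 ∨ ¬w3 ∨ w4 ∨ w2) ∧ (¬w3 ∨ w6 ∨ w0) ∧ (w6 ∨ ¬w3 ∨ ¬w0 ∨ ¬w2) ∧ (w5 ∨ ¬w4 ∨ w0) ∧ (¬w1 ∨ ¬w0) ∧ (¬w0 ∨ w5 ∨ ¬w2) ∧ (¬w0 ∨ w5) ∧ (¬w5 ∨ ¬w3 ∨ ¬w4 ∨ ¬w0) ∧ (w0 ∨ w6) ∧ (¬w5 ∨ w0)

Suppose w0 = True.
The clause (¬w1) is unit, so w1 = False.
The clause (w6) is unit, so w6 = True.
The clause (w5) is unit, so w5 = True.
Suppose w3 = False.
No clause remains; w2, w4 are free.
A satisfying assignment: w0: True; w1: False; w2: True; w3: False; w4: True; w5: True; w6: True.

Yes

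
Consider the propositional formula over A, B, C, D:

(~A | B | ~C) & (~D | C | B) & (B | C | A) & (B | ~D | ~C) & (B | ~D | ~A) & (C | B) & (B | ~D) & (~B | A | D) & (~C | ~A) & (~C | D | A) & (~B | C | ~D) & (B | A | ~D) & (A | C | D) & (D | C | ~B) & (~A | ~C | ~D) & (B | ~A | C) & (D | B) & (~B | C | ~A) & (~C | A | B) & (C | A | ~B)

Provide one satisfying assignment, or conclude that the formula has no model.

A ↦ 0,  B ↦ 1,  C ↦ 1,  D ↦ 1

Branch on C: set C = 1.
Unit clause (~A) forces A = 0.
Unit clause (D) forces D = 1.
Unit clause (B) forces B = 1.
Every clause now holds.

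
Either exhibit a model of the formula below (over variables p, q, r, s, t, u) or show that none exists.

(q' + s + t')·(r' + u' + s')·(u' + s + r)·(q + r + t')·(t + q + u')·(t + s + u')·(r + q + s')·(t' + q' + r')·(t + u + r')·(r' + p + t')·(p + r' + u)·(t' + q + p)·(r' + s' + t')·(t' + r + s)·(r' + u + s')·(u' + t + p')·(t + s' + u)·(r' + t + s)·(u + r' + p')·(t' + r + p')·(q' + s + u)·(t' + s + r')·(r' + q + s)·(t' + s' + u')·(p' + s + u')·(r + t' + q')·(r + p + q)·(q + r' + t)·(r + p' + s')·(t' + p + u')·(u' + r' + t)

p: 0; q: 1; r: 0; s: 1; t: 0; u: 1

Branch on q: set q = 1.
Branch on s: set s = 1.
Branch on r: set r = 0.
The clause (t') is unit, so t = 0.
The clause (u) is unit, so u = 1.
The clause (p') is unit, so p = 0.
This assignment satisfies each clause.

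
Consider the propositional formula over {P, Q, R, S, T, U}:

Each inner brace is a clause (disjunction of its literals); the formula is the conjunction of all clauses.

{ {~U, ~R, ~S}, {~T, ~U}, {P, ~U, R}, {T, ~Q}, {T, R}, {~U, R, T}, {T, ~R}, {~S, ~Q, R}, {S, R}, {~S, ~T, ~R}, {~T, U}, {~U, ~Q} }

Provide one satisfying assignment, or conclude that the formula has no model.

Try T = 0.
(~Q) alone gives Q = 0.
(R) alone gives R = 1.
That conflicts with the unit clause (~R).
Undo T and try T = 1.
(~U) alone gives U = 0.
That conflicts with the unit clause (U).
Both values of T lead to a conflict.

UNSATISFIABLE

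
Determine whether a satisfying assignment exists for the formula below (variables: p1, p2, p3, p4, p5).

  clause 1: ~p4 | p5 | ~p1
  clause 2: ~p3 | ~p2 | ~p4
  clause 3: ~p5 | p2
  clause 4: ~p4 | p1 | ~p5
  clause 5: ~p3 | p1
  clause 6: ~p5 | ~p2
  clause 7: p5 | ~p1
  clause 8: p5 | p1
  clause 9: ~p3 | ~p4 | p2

Suppose p5 = 0.
(~p1) alone gives p1 = 0.
That conflicts with the unit clause (p1).
So p5 must be the other value — set p5 = 1.
(p2) alone gives p2 = 1.
That conflicts with the unit clause (~p2).
Neither p5 = 1 nor p5 = 0 works.
No assignment satisfies every clause.

Unsatisfiable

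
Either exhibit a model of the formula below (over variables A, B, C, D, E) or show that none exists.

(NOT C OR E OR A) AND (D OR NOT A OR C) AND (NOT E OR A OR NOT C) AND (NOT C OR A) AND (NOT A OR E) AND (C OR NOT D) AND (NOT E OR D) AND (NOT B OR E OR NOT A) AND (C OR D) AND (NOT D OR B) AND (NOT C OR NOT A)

Branch on C: set C = false.
(NOT D) alone gives D = false.
That conflicts with the unit clause (D).
Undo C and try C = true.
(A) alone gives A = true.
That conflicts with the unit clause (NOT A).
Neither C = true nor C = false works.

UNSATISFIABLE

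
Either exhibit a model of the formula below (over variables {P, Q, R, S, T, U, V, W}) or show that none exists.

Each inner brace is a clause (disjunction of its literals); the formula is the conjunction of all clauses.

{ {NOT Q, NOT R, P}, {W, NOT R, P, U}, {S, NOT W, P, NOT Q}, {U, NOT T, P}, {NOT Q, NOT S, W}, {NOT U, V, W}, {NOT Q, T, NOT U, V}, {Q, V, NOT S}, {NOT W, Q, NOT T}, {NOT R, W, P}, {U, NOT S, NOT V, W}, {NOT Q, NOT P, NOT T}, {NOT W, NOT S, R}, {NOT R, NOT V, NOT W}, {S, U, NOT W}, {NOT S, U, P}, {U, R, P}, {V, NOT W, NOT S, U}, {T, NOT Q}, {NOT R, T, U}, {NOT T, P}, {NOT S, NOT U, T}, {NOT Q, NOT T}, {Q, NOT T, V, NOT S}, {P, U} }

Suppose T = true.
(P) alone gives P = true.
(NOT Q) alone gives Q = false.
(NOT W) alone gives W = false.
Suppose U = true.
(V) alone gives V = true.
No clause remains; R, S are free.

P: true,  Q: false,  R: false,  S: true,  T: true,  U: true,  V: true,  W: false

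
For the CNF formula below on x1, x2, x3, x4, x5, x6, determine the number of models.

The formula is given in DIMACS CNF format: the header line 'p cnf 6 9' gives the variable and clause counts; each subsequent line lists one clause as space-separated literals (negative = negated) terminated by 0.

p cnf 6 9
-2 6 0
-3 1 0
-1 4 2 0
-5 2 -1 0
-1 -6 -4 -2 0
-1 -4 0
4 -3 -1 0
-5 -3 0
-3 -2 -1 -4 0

14

There are 2^6 = 64 truth assignments over (x1, x2, x3, x4, x5, x6).
Split on x4. With x4 = True, the clauses containing x4 are satisfied and ¬x4 drops from the rest; 6 of the 2^5 = 32 assignments to the other variables satisfy what remains.
With x4 = False, by the same count on the reduced clause set, 8 assignments work.
Total: 6 + 8 = 14.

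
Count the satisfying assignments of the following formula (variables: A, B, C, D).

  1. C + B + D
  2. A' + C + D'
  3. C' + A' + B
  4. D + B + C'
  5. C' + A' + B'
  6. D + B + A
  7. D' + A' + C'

7

There are 2^4 = 16 truth assignments over (A, B, C, D).
Check each against the 7 clauses (columns in the order A, B, C, D):
  F F F F  ✗ fails (C + B + D)
  F F F T  ✓ satisfies all
  F F T F  ✗ fails (D + B + C')
  F F T T  ✓ satisfies all
  F T F F  ✓ satisfies all
  F T F T  ✓ satisfies all
  F T T F  ✓ satisfies all
  F T T T  ✓ satisfies all
  T F F F  ✗ fails (C + B + D)
  T F F T  ✗ fails (A' + C + D')
  T F T F  ✗ fails (C' + A' + B)
  T F T T  ✗ fails (C' + A' + B)
  T T F F  ✓ satisfies all
  T T F T  ✗ fails (A' + C + D')
  T T T F  ✗ fails (C' + A' + B')
  T T T T  ✗ fails (C' + A' + B')
7 of the 16 rows are models.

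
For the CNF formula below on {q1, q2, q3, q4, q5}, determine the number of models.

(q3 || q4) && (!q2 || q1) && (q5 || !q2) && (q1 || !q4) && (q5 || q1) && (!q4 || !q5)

There are 2^5 = 32 truth assignments over (q1, q2, q3, q4, q5).
Split on q5. With q5 = true, the clauses containing q5 are satisfied and !q5 drops from the rest; 3 of the 2^4 = 16 assignments to the other variables satisfy what remains.
With q5 = false, by the same count on the reduced clause set, 3 assignments work.
(One model: q1=F, q2=F, q3=T, q4=F, q5=T.)
Total: 3 + 3 = 6.

6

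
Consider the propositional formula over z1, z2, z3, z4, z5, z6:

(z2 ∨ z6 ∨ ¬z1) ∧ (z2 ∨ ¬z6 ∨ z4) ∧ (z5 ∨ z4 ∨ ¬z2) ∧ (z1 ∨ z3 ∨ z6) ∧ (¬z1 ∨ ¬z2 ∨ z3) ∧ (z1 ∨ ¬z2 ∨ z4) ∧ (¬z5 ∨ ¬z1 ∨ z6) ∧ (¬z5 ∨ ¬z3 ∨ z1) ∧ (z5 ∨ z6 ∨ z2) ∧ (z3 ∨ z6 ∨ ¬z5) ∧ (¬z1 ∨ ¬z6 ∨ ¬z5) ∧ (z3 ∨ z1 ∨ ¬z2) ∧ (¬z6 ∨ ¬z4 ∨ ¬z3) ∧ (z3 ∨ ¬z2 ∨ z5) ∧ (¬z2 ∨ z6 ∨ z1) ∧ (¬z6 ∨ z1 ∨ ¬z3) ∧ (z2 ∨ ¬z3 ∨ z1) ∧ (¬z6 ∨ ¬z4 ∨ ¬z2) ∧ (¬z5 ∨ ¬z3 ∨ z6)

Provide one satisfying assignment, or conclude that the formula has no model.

Branch on z2: set z2 = False.
Branch on z6: set z6 = True.
From the singleton clause (z4), z4 = True.
From the singleton clause (¬z3), z3 = False.
Branch on z1: set z1 = False.
Every clause is now satisfied; z5 is unconstrained.

z1: False, z2: False, z3: False, z4: True, z5: True, z6: True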